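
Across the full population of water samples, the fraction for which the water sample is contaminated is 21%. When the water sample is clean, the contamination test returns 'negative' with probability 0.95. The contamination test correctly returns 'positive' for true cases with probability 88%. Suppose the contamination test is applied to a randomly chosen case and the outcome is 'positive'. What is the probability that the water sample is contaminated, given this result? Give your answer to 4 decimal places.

P(H | E) ≈ 0.8239

Let H be the event that the water sample is contaminated. P(H) = 0.21, so P(¬H) = 0.79. With E the 'positive' result, P(E|H) = 0.88 and P(E|¬H) = 0.05.
P(E) = 0.88·0.21 + 0.05·0.79 = 0.18480 + 0.039500 = 0.22430.
By Bayes' theorem, P(H|E) = 0.18480 / 0.22430 = 0.8239.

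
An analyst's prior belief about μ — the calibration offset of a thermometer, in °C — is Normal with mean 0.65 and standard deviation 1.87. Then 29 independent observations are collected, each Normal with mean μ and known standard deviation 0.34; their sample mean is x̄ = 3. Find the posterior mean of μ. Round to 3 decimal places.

Prior precision 1/τ₀² = 1/1.87² = 0.285968; data precision n/σ² = 29/0.34² = 250.865.
Posterior precision = 0.285968 + 250.865 = 251.151.
Posterior mean = (0.285968·0.65 + 250.865·3) / 251.151 = 2.997.

Posterior mean ≈ 2.997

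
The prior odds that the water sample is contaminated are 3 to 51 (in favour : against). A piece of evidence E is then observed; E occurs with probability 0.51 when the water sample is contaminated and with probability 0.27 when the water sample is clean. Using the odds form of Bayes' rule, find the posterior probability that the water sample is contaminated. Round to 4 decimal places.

Prior odds = 3/51 = 0.058824.
Likelihood ratio for E = 0.51/0.27 = 1.8889.
Posterior odds = prior odds × LR = 0.11111.
Posterior probability = odds/(1+odds) = 0.11111/1.1111 = 0.1000.

Posterior probability ≈ 0.1000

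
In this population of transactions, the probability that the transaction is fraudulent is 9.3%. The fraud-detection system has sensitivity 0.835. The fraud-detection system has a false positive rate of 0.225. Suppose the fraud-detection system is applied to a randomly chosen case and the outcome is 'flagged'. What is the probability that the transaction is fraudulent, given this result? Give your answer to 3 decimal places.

P(H | E) ≈ 0.276

Write H for 'the transaction is fraudulent'. Prior odds H:¬H = 0.093/0.907 = 0.10254. For the 'flagged' outcome, the likelihood ratio is 0.835/0.225 = 3.7111.
Posterior odds = 0.10254 × 3.7111 = 0.38052, so P(H|E) = 0.38052/(1+0.38052) = 0.276.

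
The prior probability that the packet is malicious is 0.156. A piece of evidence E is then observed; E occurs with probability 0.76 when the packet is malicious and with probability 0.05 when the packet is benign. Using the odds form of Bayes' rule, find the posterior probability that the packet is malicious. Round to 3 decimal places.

Posterior probability ≈ 0.737

Prior odds = 0.156/(1−0.156) = 0.18483.
Likelihood ratio for E = 0.76/0.05 = 15.200.
Posterior odds = prior odds × LR = 2.8095.
Posterior probability = odds/(1+odds) = 2.8095/3.8095 = 0.737.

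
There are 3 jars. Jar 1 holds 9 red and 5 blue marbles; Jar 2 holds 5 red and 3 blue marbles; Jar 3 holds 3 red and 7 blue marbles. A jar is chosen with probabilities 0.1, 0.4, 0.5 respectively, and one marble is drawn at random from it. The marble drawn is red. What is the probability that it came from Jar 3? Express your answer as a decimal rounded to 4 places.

Posterior probability ≈ 0.3231

Tabulate prior·likelihood by source: [1] prior 0.1, lik 0.6429, product 0.06429; [2] prior 0.4, lik 0.625, product 0.2500; [3] prior 0.5, lik 0.3, product 0.1500.
Normalizing constant = 0.46429; the posterior for Jar 3 is its product over the sum, 0.1500/0.46429 = 0.3231.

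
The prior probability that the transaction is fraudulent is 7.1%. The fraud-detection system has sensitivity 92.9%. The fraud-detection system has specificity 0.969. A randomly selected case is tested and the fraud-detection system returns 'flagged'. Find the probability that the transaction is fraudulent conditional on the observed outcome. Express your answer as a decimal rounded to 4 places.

P(H | E) ≈ 0.6961

Let H be the event that the transaction is fraudulent. P(H) = 0.071, so P(¬H) = 0.929. With E the 'flagged' result, P(E|H) = 0.929 and P(E|¬H) = 0.031.
P(E) = 0.929·0.071 + 0.031·0.929 = 0.065959 + 0.028799 = 0.094758.
By Bayes' theorem, P(H|E) = 0.065959 / 0.094758 = 0.6961.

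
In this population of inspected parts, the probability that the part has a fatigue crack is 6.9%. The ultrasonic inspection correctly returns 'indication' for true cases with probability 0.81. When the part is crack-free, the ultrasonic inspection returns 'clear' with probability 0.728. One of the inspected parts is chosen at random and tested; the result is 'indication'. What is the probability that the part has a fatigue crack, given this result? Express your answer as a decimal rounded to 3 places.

P(H | E) ≈ 0.181

Let H be the event that the part has a fatigue crack. P(H) = 0.069, so P(¬H) = 0.931. With E the 'indication' result, P(E|H) = 0.81 and P(E|¬H) = 0.272.
P(E) = 0.81·0.069 + 0.272·0.931 = 0.055890 + 0.25323 = 0.30912.
By Bayes' theorem, P(H|E) = 0.055890 / 0.30912 = 0.181.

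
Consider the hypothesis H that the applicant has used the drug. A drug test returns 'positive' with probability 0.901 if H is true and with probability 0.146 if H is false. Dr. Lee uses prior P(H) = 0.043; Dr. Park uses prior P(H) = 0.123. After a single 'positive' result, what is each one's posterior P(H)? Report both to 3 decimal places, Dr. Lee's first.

The likelihood ratio for a 'positive' result is 0.901/0.146 = 6.1712.
Dr. Lee: prior odds 0.043/0.957 = 0.044932; posterior odds 0.27729; posterior probability 0.217.
Dr. Park: prior odds 0.123/0.877 = 0.14025; posterior odds 0.86552; posterior probability 0.464.

Dr. Lee: 0.217; Dr. Park: 0.464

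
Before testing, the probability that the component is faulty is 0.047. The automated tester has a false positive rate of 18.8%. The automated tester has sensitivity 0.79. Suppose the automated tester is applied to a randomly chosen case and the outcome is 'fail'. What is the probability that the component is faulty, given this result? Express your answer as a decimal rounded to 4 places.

Write H for 'the component is faulty'. Prior odds H:¬H = 0.047/0.953 = 0.049318. For the 'fail' outcome, the likelihood ratio is 0.79/0.188 = 4.2021.
Posterior odds = 0.049318 × 4.2021 = 0.20724, so P(H|E) = 0.20724/(1+0.20724) = 0.1717.

P(H | E) ≈ 0.1717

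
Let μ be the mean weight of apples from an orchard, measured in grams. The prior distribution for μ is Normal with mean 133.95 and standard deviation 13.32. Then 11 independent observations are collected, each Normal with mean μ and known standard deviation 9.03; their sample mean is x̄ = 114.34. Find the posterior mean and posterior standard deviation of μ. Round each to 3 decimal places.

With known σ, the Normal prior is conjugate. Weight on the data is w = (n/σ²)/(n/σ² + 1/τ₀²) = 0.134902/(0.134902+0.00563627) = 0.95990.
Posterior mean = w·x̄ + (1−w)·μ₀ = 0.95990·114.34 + 0.040105·133.95 = 115.126. Posterior variance = 1/(0.134902+0.00563627) = 7.11552, so SD = 2.667.

Posterior mean ≈ 115.126; posterior SD ≈ 2.667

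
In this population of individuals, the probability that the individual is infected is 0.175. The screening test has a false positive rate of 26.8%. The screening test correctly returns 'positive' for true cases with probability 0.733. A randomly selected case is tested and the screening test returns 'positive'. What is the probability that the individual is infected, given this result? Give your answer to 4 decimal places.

Write H for 'the individual is infected'. Prior odds H:¬H = 0.175/0.825 = 0.21212. For the 'positive' outcome, the likelihood ratio is 0.733/0.268 = 2.7351.
Posterior odds = 0.21212 × 2.7351 = 0.58017, so P(H|E) = 0.58017/(1+0.58017) = 0.3672.

P(H | E) ≈ 0.3672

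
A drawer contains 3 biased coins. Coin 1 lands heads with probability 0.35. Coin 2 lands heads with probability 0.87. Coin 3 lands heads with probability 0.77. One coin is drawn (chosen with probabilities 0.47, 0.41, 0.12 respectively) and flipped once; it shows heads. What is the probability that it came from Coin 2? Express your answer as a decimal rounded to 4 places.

P(heads|C1) = 0.35; P(heads|C2) = 0.87; P(heads|C3) = 0.77.
Prior × likelihood for each source: 0.47·0.35=0.1645, 0.41·0.87=0.3567, 0.12·0.77=0.09240. Summing gives P(heads) = 0.61360.
P(Coin 2 | heads) = 0.3567 / 0.61360 = 0.5813.

Posterior probability ≈ 0.5813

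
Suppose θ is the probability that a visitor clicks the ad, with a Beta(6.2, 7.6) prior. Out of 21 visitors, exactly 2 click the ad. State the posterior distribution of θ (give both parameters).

Observing 2 successes and 19 failures updates Beta(6.2, 7.6) by adding the success and failure counts to the two shape parameters: α = 6.2+2 = 8.2, β = 7.6+19 = 26.6.

Posterior: Beta(8.2, 26.6)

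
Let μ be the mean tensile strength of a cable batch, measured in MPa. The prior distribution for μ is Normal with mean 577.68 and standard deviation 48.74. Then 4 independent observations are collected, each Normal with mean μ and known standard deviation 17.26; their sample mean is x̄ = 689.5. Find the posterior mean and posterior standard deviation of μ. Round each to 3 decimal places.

Prior precision 1/τ₀² = 1/48.74² = 0.00042095; data precision n/σ² = 4/17.26² = 0.0134270.
Posterior precision = 0.00042095 + 0.0134270 = 0.0138479, giving posterior SD = 1/√0.0138479 = 8.498.
Posterior mean = (0.00042095·577.68 + 0.0134270·689.5) / 0.0138479 = 686.101.

Posterior mean ≈ 686.101; posterior SD ≈ 8.498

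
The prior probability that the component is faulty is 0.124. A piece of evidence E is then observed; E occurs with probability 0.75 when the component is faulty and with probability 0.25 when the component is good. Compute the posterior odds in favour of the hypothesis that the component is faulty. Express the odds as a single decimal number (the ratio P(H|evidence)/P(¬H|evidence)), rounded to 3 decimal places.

Posterior odds ≈ 0.425

Prior odds = 0.124/(1−0.124) = 0.14155. In log-odds, ln(0.14155) = -1.9551.
Add log likelihood ratio: ln(3.0000) = 1.0986.
Posterior log-odds = -0.85647, so posterior odds = exp(-0.85647) = 0.42466.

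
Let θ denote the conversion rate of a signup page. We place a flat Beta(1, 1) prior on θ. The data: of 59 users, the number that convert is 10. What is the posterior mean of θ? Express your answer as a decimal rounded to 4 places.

Posterior mean ≈ 0.1803

Observing 10 successes and 49 failures updates Beta(1, 1) by adding the success and failure counts to the two shape parameters: α = 1+10 = 11, β = 1+49 = 50.
Posterior mean = α/(α+β) = 11/61 = 0.1803.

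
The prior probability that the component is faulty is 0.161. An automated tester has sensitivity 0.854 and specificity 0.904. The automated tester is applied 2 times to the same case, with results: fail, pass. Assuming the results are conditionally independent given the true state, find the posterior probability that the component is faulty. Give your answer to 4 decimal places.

Posterior P(H) ≈ 0.2161

Let H be the event that the component is faulty; start with P(H) = 0.161. P('fail'|H) = 0.854, P('fail'|¬H) = 0.096.
Update on result 1 ('fail'): P(H) ← 0.854·0.1610 / (0.854·0.1610 + 0.096·0.8390) = 0.13749/0.21804 = 0.6306.
Update on result 2 ('pass'): P(H) ← 0.146·0.6306 / (0.146·0.6306 + 0.904·0.3694) = 0.092067/0.42601 = 0.2161.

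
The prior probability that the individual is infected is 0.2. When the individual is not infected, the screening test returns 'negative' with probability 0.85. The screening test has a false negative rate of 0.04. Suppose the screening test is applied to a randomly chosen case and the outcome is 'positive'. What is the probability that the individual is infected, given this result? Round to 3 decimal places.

P(H | E) ≈ 0.615

Write H for 'the individual is infected'. Prior odds H:¬H = 0.2/0.8 = 0.25000. For the 'positive' outcome, the likelihood ratio is 0.96/0.15 = 6.4000.
Posterior odds = 0.25000 × 6.4000 = 1.6000, so P(H|E) = 1.6000/(1+1.6000) = 0.615.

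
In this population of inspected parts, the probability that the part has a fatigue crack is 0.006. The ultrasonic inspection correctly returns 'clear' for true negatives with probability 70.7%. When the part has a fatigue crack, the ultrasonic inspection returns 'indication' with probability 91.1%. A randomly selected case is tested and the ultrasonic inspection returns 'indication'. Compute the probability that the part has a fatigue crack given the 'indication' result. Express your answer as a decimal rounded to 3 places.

Write H for 'the part has a fatigue crack'. Prior odds H:¬H = 0.006/0.994 = 0.0060362. For the 'indication' outcome, the likelihood ratio is 0.911/0.293 = 3.1092.
Posterior odds = 0.0060362 × 3.1092 = 0.018768, so P(H|E) = 0.018768/(1+0.018768) = 0.018.

P(H | E) ≈ 0.018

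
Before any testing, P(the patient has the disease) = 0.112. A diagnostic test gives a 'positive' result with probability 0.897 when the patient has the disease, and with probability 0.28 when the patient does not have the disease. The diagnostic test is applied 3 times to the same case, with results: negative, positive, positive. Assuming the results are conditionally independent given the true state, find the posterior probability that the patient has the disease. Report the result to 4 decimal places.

Posterior P(H) ≈ 0.1562

With H the event that the patient has the disease, the joint likelihood of the observed sequence is P(data|H) = 0.103·0.897·0.897 = 0.082875 and P(data|¬H) = 0.72·0.28·0.28 = 0.056448.
Bayes: P(H|data) = 0.112·0.082875 / (0.112·0.082875 + 0.888·0.056448) = 0.0092820/0.059408 = 0.1562.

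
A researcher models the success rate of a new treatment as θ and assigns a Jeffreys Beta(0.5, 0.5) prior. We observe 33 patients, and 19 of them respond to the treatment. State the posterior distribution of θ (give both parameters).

Posterior: Beta(19.5, 14.5)

The binomial likelihood is conjugate to the Beta prior: with 19 successes and 14 failures, the posterior is Beta(0.5+19, 0.5+14) = Beta(19.5, 14.5).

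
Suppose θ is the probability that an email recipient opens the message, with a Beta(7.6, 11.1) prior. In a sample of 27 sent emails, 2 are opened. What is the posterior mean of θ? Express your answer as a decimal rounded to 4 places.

Observing 2 successes and 25 failures updates Beta(7.6, 11.1) by adding the success and failure counts to the two shape parameters: α = 7.6+2 = 9.6, β = 11.1+25 = 36.1.
E[θ | data] = 9.6/(9.6+36.1) = 0.2101.

Posterior mean ≈ 0.2101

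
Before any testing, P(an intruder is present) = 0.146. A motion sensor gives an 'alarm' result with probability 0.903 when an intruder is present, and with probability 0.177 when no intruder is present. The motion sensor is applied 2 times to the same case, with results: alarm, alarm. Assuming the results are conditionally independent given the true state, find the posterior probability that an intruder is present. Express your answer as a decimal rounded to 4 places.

Posterior P(H) ≈ 0.8165

With H the event that an intruder is present, the joint likelihood of the observed sequence is P(data|H) = 0.903·0.903 = 0.81541 and P(data|¬H) = 0.177·0.177 = 0.031329.
Bayes: P(H|data) = 0.146·0.81541 / (0.146·0.81541 + 0.854·0.031329) = 0.11905/0.14580 = 0.8165.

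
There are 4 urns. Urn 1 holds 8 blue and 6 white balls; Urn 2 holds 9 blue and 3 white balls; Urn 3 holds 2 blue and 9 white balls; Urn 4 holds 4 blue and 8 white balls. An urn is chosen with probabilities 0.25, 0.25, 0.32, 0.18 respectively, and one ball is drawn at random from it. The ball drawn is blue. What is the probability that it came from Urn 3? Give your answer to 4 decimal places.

Posterior probability ≈ 0.1297

P(blue|Urn 1) = 0.5714; P(blue|Urn 2) = 0.75; P(blue|Urn 3) = 0.1818; P(blue|Urn 4) = 0.3333.
Prior × likelihood for each source: 0.25·0.5714=0.1429, 0.25·0.75=0.1875, 0.32·0.1818=0.05818, 0.18·0.3333=0.06000. Summing gives P(blue) = 0.44854.
P(Urn 3 | blue) = 0.05818 / 0.44854 = 0.1297.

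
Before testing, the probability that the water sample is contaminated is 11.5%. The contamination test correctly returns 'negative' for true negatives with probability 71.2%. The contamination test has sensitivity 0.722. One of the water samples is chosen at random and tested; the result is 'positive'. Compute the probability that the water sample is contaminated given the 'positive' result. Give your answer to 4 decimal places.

P(H | E) ≈ 0.2457

Write H for 'the water sample is contaminated'. Prior odds H:¬H = 0.115/0.885 = 0.12994. For the 'positive' outcome, the likelihood ratio is 0.722/0.288 = 2.5069.
Posterior odds = 0.12994 × 2.5069 = 0.32576, so P(H|E) = 0.32576/(1+0.32576) = 0.2457.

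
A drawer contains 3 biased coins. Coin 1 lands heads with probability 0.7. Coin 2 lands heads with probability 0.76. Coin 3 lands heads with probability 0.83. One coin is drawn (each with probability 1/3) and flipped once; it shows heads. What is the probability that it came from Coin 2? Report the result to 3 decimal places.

P(heads|C1) = 0.7; P(heads|C2) = 0.76; P(heads|C3) = 0.83.
Prior × likelihood for each source: 0.333333·0.7=0.2333, 0.333333·0.76=0.2533, 0.333333·0.83=0.2767. Summing gives P(heads) = 0.76333.
P(Coin 2 | heads) = 0.2533 / 0.76333 = 0.332.

Posterior probability ≈ 0.332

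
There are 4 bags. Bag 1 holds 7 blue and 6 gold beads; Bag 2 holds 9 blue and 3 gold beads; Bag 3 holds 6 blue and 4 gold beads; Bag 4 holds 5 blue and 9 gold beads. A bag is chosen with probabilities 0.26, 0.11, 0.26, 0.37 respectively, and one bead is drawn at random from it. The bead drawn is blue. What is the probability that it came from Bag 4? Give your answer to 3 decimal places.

Posterior probability ≈ 0.259

Tabulate prior·likelihood by source: [1] prior 0.26, lik 0.5385, product 0.1400; [2] prior 0.11, lik 0.75, product 0.08250; [3] prior 0.26, lik 0.6, product 0.1560; [4] prior 0.37, lik 0.3571, product 0.1321.
Normalizing constant = 0.51064; the posterior for Bag 4 is its product over the sum, 0.1321/0.51064 = 0.259.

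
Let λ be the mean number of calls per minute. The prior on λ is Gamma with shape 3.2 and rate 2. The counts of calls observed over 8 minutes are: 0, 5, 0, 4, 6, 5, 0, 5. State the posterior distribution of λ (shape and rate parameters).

The Poisson likelihood adds the total count to the shape and the number of exposure periods to the rate. Here ∑xᵢ = 25 and n = 8, so shape 3.2→28.2 and rate 2→10.

Posterior: Gamma(shape=28.2, rate=10)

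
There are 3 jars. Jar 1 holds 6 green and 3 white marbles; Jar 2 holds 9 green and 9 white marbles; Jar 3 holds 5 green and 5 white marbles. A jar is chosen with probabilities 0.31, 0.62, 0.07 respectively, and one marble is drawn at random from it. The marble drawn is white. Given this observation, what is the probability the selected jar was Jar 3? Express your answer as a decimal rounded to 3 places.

Posterior probability ≈ 0.078

P(white|Jar 1) = 0.3333; P(white|Jar 2) = 0.5; P(white|Jar 3) = 0.5.
Prior × likelihood for each source: 0.31·0.3333=0.1033, 0.62·0.5=0.3100, 0.07·0.5=0.03500. Summing gives P(white) = 0.44833.
P(Jar 3 | white) = 0.03500 / 0.44833 = 0.078.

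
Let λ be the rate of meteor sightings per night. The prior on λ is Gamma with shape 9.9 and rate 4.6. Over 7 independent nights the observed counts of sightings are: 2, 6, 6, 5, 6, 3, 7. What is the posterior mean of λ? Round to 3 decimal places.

The Poisson likelihood adds the total count to the shape and the number of exposure periods to the rate. Here ∑xᵢ = 35 and n = 7, so shape 9.9→44.9 and rate 4.6→11.6.
E[λ | data] = 44.9/11.6 = 3.871.

Posterior mean ≈ 3.871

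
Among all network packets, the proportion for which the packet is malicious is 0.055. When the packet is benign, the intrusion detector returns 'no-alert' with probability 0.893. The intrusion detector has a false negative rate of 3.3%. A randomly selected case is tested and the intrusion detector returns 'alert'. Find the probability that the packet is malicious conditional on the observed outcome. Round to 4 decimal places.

P(H | E) ≈ 0.3447

Let H be the event that the packet is malicious. P(H) = 0.055, so P(¬H) = 0.945. With E the 'alert' result, P(E|H) = 0.967 and P(E|¬H) = 0.107.
P(E) = 0.967·0.055 + 0.107·0.945 = 0.053185 + 0.10111 = 0.15430.
By Bayes' theorem, P(H|E) = 0.053185 / 0.15430 = 0.3447.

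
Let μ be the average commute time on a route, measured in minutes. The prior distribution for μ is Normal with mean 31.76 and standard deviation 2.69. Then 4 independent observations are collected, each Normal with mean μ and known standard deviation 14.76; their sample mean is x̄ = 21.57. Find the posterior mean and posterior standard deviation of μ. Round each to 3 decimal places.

Posterior mean ≈ 30.565; posterior SD ≈ 2.527

With known σ, the Normal prior is conjugate. Weight on the data is w = (n/σ²)/(n/σ² + 1/τ₀²) = 0.0183606/(0.0183606+0.138196) = 0.11728.
Posterior mean = w·x̄ + (1−w)·μ₀ = 0.11728·21.57 + 0.88272·31.76 = 30.565. Posterior variance = 1/(0.0183606+0.138196) = 6.38747, so SD = 2.527.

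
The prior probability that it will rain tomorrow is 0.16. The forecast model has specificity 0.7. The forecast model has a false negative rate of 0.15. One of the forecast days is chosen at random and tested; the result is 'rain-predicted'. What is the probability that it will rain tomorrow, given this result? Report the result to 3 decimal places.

P(H | E) ≈ 0.351

Let H be the event that it will rain tomorrow. P(H) = 0.16, so P(¬H) = 0.84. With E the 'rain-predicted' result, P(E|H) = 0.85 and P(E|¬H) = 0.3.
P(E) = 0.85·0.16 + 0.3·0.84 = 0.13600 + 0.25200 = 0.38800.
By Bayes' theorem, P(H|E) = 0.13600 / 0.38800 = 0.351.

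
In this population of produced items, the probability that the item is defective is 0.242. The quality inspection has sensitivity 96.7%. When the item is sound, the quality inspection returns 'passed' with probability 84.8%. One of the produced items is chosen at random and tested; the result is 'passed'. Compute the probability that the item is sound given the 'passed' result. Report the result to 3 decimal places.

Let H be the event that the item is defective. P(H) = 0.242, so P(¬H) = 0.758. With E the 'passed' result, P(E|H) = 0.033 and P(E|¬H) = 0.848.
P(E) = 0.033·0.242 + 0.848·0.758 = 0.0079860 + 0.64278 = 0.65077.
By Bayes' theorem, P(H|E) = 0.0079860 / 0.65077 = 0.012. Hence P(¬H|E) = 1 − 0.012 = 0.988.

P(¬H | E) ≈ 0.988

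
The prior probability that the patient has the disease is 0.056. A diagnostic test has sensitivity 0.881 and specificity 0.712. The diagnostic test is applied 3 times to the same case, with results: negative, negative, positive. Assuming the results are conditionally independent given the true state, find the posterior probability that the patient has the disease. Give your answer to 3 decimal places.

Posterior P(H) ≈ 0.005

Let H be the event that the patient has the disease; start with P(H) = 0.056. P('positive'|H) = 0.881, P('positive'|¬H) = 0.288.
Update on result 1 ('negative'): P(H) ← 0.119·0.0560 / (0.119·0.0560 + 0.712·0.9440) = 0.0066640/0.67879 = 0.0098.
Update on result 2 ('negative'): P(H) ← 0.119·0.0098 / (0.119·0.0098 + 0.712·0.9902) = 0.0011683/0.70618 = 0.0017.
Update on result 3 ('positive'): P(H) ← 0.881·0.0017 / (0.881·0.0017 + 0.288·0.9983) = 0.0014575/0.28898 = 0.0050.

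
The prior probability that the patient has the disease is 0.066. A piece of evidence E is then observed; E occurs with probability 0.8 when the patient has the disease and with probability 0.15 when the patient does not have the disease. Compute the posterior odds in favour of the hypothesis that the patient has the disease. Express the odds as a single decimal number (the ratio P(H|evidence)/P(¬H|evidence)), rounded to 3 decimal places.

Prior odds = 0.066/(1−0.066) = 0.070664. In log-odds, ln(0.070664) = -2.6498.
Add log likelihood ratio: ln(5.3333) = 1.6740.
Posterior log-odds = -0.97585, so posterior odds = exp(-0.97585) = 0.37687.

Posterior odds ≈ 0.377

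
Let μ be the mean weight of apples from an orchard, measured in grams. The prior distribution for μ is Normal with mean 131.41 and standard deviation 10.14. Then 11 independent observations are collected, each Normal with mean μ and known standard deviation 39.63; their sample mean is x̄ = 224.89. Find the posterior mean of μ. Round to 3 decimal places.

Posterior mean ≈ 170.546

With known σ, the Normal prior is conjugate. Weight on the data is w = (n/σ²)/(n/σ² + 1/τ₀²) = 0.00700397/(0.00700397+0.00972577) = 0.41865.
Posterior mean = w·x̄ + (1−w)·μ₀ = 0.41865·224.89 + 0.58135·131.41 = 170.546.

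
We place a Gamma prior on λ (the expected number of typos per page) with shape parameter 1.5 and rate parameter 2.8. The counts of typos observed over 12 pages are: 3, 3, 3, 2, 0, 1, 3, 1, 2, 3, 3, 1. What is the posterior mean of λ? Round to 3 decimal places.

Total count ∑xᵢ = 25 over n = 12 pages.
Gamma is conjugate to the Poisson likelihood: posterior is Gamma(shape = 1.5+25 = 26.5, rate = 2.8+12 = 14.8).
E[λ | data] = 26.5/14.8 = 1.791.

Posterior mean ≈ 1.791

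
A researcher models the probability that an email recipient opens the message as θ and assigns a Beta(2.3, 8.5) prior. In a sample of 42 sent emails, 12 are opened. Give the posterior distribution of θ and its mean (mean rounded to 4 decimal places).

Posterior: Beta(14.3, 38.5); mean ≈ 0.2708

The binomial likelihood is conjugate to the Beta prior: with 12 successes and 30 failures, the posterior is Beta(2.3+12, 8.5+30) = Beta(14.3, 38.5).
E[θ | data] = 14.3/(14.3+38.5) = 0.2708.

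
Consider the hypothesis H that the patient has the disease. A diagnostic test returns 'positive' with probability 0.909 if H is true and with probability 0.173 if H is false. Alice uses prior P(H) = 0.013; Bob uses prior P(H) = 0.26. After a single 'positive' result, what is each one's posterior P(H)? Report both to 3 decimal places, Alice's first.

Alice: 0.065; Bob: 0.649

The likelihood ratio for a 'positive' result is 0.909/0.173 = 5.2543.
Alice: prior odds 0.013/0.987 = 0.013171; posterior odds 0.069206; posterior probability 0.065.
Bob: prior odds 0.26/0.74 = 0.35135; posterior odds 1.8461; posterior probability 0.649.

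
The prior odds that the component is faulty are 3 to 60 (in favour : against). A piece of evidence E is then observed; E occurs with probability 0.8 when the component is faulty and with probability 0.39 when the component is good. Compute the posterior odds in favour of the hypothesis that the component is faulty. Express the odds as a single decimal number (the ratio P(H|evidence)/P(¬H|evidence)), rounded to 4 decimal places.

Prior odds = 3/60 = 0.050000.
Likelihood ratio for E = 0.8/0.39 = 2.0513.
Posterior odds = prior odds × LR = 0.10256.

Posterior odds ≈ 0.1026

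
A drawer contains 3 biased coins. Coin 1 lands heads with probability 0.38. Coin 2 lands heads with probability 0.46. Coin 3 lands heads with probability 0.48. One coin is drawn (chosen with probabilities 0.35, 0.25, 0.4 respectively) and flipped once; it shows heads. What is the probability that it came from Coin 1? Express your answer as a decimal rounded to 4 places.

P(heads|C1) = 0.38; P(heads|C2) = 0.46; P(heads|C3) = 0.48.
Prior × likelihood for each source: 0.35·0.38=0.1330, 0.25·0.46=0.1150, 0.4·0.48=0.1920. Summing gives P(heads) = 0.44000.
P(Coin 1 | heads) = 0.1330 / 0.44000 = 0.3023.

Posterior probability ≈ 0.3023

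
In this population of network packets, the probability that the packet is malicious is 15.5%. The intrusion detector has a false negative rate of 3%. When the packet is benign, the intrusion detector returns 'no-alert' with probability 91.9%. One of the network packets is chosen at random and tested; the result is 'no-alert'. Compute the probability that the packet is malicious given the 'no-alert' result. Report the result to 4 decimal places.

P(H | E) ≈ 0.0060

Write H for 'the packet is malicious'. Prior odds H:¬H = 0.155/0.845 = 0.18343. For the 'no-alert' outcome, the likelihood ratio is 0.03/0.919 = 0.032644.
Posterior odds = 0.18343 × 0.032644 = 0.0059880, so P(H|E) = 0.0059880/(1+0.0059880) = 0.0060.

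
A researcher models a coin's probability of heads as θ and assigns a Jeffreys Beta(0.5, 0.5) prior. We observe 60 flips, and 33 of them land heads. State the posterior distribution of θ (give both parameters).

Posterior: Beta(33.5, 27.5)

The binomial likelihood is conjugate to the Beta prior: with 33 successes and 27 failures, the posterior is Beta(0.5+33, 0.5+27) = Beta(33.5, 27.5).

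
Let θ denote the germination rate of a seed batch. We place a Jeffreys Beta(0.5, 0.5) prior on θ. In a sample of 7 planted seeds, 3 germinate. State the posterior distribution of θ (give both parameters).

Posterior: Beta(3.5, 4.5)

The binomial likelihood is conjugate to the Beta prior: with 3 successes and 4 failures, the posterior is Beta(0.5+3, 0.5+4) = Beta(3.5, 4.5).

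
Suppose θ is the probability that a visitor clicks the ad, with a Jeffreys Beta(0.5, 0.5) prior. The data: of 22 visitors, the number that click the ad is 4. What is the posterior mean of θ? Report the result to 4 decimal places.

Posterior mean ≈ 0.1957

The binomial likelihood is conjugate to the Beta prior: with 4 successes and 18 failures, the posterior is Beta(0.5+4, 0.5+18) = Beta(4.5, 18.5).
E[θ | data] = 4.5/(4.5+18.5) = 0.1957.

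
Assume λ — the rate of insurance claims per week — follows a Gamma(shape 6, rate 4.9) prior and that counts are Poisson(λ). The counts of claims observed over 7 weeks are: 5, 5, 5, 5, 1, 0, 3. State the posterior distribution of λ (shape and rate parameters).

Posterior: Gamma(shape=30, rate=11.9)

Total count ∑xᵢ = 24 over n = 7 weeks.
Gamma is conjugate to the Poisson likelihood: posterior is Gamma(shape = 6+24 = 30, rate = 4.9+7 = 11.9).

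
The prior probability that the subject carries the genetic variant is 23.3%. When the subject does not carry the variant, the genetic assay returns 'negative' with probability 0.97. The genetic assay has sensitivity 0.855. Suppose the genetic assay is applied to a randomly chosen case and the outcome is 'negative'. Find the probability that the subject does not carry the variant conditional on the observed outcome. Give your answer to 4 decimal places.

P(¬H | E) ≈ 0.9566

Write H for 'the subject carries the genetic variant'. Prior odds H:¬H = 0.233/0.767 = 0.30378. For the 'negative' outcome, the likelihood ratio is 0.145/0.97 = 0.14948.
Posterior odds = 0.30378 × 0.14948 = 0.045411, so P(H|E) = 0.045411/(1+0.045411) = 0.0434. Then P(¬H|E) = 1 − 0.0434 = 0.9566.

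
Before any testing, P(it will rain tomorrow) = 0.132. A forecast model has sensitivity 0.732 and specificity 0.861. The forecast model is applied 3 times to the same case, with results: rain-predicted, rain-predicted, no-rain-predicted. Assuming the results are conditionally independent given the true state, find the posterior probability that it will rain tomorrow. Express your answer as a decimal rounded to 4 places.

Posterior P(H) ≈ 0.5676

With H the event that it will rain tomorrow, the joint likelihood of the observed sequence is P(data|H) = 0.732·0.732·0.268 = 0.14360 and P(data|¬H) = 0.139·0.139·0.861 = 0.016635.
Bayes: P(H|data) = 0.132·0.14360 / (0.132·0.14360 + 0.868·0.016635) = 0.018955/0.033395 = 0.5676.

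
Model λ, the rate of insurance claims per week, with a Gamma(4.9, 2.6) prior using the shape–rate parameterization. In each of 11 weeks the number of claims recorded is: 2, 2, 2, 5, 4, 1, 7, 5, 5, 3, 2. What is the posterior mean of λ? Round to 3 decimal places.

Posterior mean ≈ 3.154

Total count ∑xᵢ = 38 over n = 11 weeks.
Gamma is conjugate to the Poisson likelihood: posterior is Gamma(shape = 4.9+38 = 42.9, rate = 2.6+11 = 13.6).
E[λ | data] = 42.9/13.6 = 3.154.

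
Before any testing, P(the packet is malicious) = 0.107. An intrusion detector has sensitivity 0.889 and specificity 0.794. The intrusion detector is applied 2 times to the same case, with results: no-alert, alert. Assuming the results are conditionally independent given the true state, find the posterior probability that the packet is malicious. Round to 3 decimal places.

With H the event that the packet is malicious, the joint likelihood of the observed sequence is P(data|H) = 0.111·0.889 = 0.098679 and P(data|¬H) = 0.794·0.206 = 0.16356.
Bayes: P(H|data) = 0.107·0.098679 / (0.107·0.098679 + 0.893·0.16356) = 0.010559/0.15662 = 0.0674.

Posterior P(H) ≈ 0.067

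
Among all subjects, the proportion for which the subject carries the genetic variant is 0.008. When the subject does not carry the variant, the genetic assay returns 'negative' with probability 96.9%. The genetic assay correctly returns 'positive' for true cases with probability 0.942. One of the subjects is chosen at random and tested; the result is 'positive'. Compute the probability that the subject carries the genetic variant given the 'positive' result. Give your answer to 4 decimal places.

Write H for 'the subject carries the genetic variant'. Prior odds H:¬H = 0.008/0.992 = 0.0080645. For the 'positive' outcome, the likelihood ratio is 0.942/0.031 = 30.387.
Posterior odds = 0.0080645 × 30.387 = 0.24506, so P(H|E) = 0.24506/(1+0.24506) = 0.1968.

P(H | E) ≈ 0.1968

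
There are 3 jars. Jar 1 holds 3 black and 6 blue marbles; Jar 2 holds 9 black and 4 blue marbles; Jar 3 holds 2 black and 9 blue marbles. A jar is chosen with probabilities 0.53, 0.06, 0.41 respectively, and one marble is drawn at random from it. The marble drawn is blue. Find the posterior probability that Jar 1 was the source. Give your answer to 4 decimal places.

Posterior probability ≈ 0.4996

P(blue|Jar 1) = 0.6667; P(blue|Jar 2) = 0.3077; P(blue|Jar 3) = 0.8182.
Prior × likelihood for each source: 0.53·0.6667=0.3533, 0.06·0.3077=0.01846, 0.41·0.8182=0.3355. Summing gives P(blue) = 0.70725.
P(Jar 1 | blue) = 0.3533 / 0.70725 = 0.4996.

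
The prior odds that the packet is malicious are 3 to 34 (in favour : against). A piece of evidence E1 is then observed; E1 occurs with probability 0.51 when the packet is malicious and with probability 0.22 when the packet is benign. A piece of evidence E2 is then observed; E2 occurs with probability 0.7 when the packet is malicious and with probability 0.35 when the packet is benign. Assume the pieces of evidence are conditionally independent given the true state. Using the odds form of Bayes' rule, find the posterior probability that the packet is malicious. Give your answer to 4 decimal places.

Prior odds = 3/34 = 0.088235. In log-odds, ln(0.088235) = -2.4277.
Add log likelihood ratios: ln(2.3182) + ln(2.0000) = 1.5339.
Posterior log-odds = -0.89382, so posterior odds = exp(-0.89382) = 0.40909. Converting, P(H|E) = 0.40909/1.4091 = 0.2903.

Posterior probability ≈ 0.2903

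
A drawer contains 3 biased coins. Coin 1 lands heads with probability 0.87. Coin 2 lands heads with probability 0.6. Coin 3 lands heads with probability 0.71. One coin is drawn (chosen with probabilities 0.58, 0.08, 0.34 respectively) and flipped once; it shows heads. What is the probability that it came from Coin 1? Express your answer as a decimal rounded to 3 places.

Posterior probability ≈ 0.636

P(heads|C1) = 0.87; P(heads|C2) = 0.6; P(heads|C3) = 0.71.
Prior × likelihood for each source: 0.58·0.87=0.5046, 0.08·0.6=0.04800, 0.34·0.71=0.2414. Summing gives P(heads) = 0.79400.
P(Coin 1 | heads) = 0.5046 / 0.79400 = 0.636.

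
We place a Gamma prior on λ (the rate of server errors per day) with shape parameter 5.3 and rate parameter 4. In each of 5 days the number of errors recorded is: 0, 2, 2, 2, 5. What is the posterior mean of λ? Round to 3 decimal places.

Posterior mean ≈ 1.811

The Poisson likelihood adds the total count to the shape and the number of exposure periods to the rate. Here ∑xᵢ = 11 and n = 5, so shape 5.3→16.3 and rate 4→9.
E[λ | data] = 16.3/9 = 1.811.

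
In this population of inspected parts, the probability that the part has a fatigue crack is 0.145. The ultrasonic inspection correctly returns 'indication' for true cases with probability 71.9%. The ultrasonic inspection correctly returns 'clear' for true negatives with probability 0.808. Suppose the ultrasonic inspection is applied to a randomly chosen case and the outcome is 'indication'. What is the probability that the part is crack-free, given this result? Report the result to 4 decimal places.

Write H for 'the part has a fatigue crack'. Prior odds H:¬H = 0.145/0.855 = 0.16959. For the 'indication' outcome, the likelihood ratio is 0.719/0.192 = 3.7448.
Posterior odds = 0.16959 × 3.7448 = 0.63508, so P(H|E) = 0.63508/(1+0.63508) = 0.3884. Then P(¬H|E) = 1 − 0.3884 = 0.6116.

P(¬H | E) ≈ 0.6116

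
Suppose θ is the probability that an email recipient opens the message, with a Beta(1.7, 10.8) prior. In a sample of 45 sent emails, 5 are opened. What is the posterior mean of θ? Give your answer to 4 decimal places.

Observing 5 successes and 40 failures updates Beta(1.7, 10.8) by adding the success and failure counts to the two shape parameters: α = 1.7+5 = 6.7, β = 10.8+40 = 50.8.
E[θ | data] = 6.7/(6.7+50.8) = 0.1165.

Posterior mean ≈ 0.1165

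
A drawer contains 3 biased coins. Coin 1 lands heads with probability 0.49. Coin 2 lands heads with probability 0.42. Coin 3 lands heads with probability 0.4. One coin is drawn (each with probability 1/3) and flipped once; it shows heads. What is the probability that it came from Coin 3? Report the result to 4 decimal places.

Posterior probability ≈ 0.3053

Tabulate prior·likelihood by source: [1] prior 0.333333, lik 0.49, product 0.1633; [2] prior 0.333333, lik 0.42, product 0.1400; [3] prior 0.333333, lik 0.4, product 0.1333.
Normalizing constant = 0.43667; the posterior for Coin 3 is its product over the sum, 0.1333/0.43667 = 0.3053.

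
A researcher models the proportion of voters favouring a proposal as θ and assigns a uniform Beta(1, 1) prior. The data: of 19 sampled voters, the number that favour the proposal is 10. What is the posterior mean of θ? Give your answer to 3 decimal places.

Posterior mean ≈ 0.524

The binomial likelihood is conjugate to the Beta prior: with 10 successes and 9 failures, the posterior is Beta(1+10, 1+9) = Beta(11, 10).
E[θ | data] = 11/(11+10) = 0.524.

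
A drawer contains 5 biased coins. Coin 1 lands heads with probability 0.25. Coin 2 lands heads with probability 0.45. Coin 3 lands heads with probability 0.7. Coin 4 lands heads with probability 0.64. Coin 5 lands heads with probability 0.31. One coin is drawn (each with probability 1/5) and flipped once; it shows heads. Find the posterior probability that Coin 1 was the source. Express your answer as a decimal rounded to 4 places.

P(heads|C1) = 0.25; P(heads|C2) = 0.45; P(heads|C3) = 0.7; P(heads|C4) = 0.64; P(heads|C5) = 0.31.
Prior × likelihood for each source: 0.2·0.25=0.05000, 0.2·0.45=0.09000, 0.2·0.7=0.1400, 0.2·0.64=0.1280, 0.2·0.31=0.06200. Summing gives P(heads) = 0.47000.
P(Coin 1 | heads) = 0.05000 / 0.47000 = 0.1064.

Posterior probability ≈ 0.1064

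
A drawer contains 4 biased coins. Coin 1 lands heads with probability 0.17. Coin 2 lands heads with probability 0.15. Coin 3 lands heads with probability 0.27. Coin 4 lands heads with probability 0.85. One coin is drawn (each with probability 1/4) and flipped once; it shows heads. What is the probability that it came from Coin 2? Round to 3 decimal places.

Tabulate prior·likelihood by source: [1] prior 0.25, lik 0.17, product 0.04250; [2] prior 0.25, lik 0.15, product 0.03750; [3] prior 0.25, lik 0.27, product 0.06750; [4] prior 0.25, lik 0.85, product 0.2125.
Normalizing constant = 0.36000; the posterior for Coin 2 is its product over the sum, 0.03750/0.36000 = 0.104.

Posterior probability ≈ 0.104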